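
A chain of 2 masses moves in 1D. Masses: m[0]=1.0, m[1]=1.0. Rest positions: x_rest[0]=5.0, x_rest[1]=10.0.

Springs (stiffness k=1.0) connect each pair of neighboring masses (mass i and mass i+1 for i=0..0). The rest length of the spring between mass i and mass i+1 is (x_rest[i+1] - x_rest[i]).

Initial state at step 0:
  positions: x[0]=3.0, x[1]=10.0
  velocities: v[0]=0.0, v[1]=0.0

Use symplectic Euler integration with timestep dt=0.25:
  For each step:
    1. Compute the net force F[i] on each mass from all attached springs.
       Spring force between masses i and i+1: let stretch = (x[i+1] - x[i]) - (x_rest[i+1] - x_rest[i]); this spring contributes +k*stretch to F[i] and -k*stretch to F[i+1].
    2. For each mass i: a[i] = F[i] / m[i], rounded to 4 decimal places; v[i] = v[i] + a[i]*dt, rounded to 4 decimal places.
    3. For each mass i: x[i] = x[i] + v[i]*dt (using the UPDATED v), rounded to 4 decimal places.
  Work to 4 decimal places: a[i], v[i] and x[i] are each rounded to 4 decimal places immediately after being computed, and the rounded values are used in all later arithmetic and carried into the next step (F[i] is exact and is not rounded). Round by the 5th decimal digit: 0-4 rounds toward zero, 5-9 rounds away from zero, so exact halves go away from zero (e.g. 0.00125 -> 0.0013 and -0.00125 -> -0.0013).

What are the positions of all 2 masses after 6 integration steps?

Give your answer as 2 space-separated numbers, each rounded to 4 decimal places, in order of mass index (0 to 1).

Step 0: x=[3.0000 10.0000] v=[0.0000 0.0000]
Step 1: x=[3.1250 9.8750] v=[0.5000 -0.5000]
Step 2: x=[3.3594 9.6406] v=[0.9375 -0.9375]
Step 3: x=[3.6739 9.3262] v=[1.2578 -1.2578]
Step 4: x=[4.0291 8.9710] v=[1.4209 -1.4209]
Step 5: x=[4.3807 8.6194] v=[1.4064 -1.4064]
Step 6: x=[4.6847 8.3154] v=[1.2161 -1.2161]

Answer: 4.6847 8.3154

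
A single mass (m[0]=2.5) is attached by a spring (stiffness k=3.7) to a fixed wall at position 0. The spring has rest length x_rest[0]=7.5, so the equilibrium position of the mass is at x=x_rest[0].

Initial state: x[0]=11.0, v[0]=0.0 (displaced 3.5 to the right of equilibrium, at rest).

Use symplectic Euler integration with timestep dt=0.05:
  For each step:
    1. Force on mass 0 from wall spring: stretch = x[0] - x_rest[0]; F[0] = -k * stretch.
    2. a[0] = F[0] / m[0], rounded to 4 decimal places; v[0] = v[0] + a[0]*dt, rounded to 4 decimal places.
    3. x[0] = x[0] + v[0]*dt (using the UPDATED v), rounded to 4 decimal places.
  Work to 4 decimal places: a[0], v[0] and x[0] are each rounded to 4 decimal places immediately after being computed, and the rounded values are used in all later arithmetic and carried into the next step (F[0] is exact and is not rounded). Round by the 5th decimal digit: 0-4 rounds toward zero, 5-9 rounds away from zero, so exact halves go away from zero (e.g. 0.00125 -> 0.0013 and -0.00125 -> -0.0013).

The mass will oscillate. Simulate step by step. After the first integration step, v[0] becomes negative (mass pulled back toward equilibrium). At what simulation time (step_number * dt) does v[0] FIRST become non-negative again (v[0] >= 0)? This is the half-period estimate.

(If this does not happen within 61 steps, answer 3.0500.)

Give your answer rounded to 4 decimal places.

Step 0: x=[11.0000] v=[0.0000]
Step 1: x=[10.9871] v=[-0.2590]
Step 2: x=[10.9613] v=[-0.5170]
Step 3: x=[10.9226] v=[-0.7731]
Step 4: x=[10.8713] v=[-1.0264]
Step 5: x=[10.8075] v=[-1.2759]
Step 6: x=[10.7315] v=[-1.5207]
Step 7: x=[10.6435] v=[-1.7598]
Step 8: x=[10.5439] v=[-1.9924]
Step 9: x=[10.4330] v=[-2.2177]
Step 10: x=[10.3113] v=[-2.4347]
Step 11: x=[10.1792] v=[-2.6427]
Step 12: x=[10.0372] v=[-2.8410]
Step 13: x=[9.8858] v=[-3.0288]
Step 14: x=[9.7255] v=[-3.2054]
Step 15: x=[9.5570] v=[-3.3701]
Step 16: x=[9.3809] v=[-3.5223]
Step 17: x=[9.1978] v=[-3.6615]
Step 18: x=[9.0084] v=[-3.7871]
Step 19: x=[8.8135] v=[-3.8987]
Step 20: x=[8.6137] v=[-3.9959]
Step 21: x=[8.4098] v=[-4.0783]
Step 22: x=[8.2025] v=[-4.1456]
Step 23: x=[7.9926] v=[-4.1976]
Step 24: x=[7.7809] v=[-4.2341]
Step 25: x=[7.5682] v=[-4.2549]
Step 26: x=[7.3552] v=[-4.2599]
Step 27: x=[7.1427] v=[-4.2492]
Step 28: x=[6.9316] v=[-4.2228]
Step 29: x=[6.7226] v=[-4.1807]
Step 30: x=[6.5164] v=[-4.1232]
Step 31: x=[6.3139] v=[-4.0504]
Step 32: x=[6.1158] v=[-3.9626]
Step 33: x=[5.9228] v=[-3.8602]
Step 34: x=[5.7356] v=[-3.7435]
Step 35: x=[5.5550] v=[-3.6129]
Step 36: x=[5.3816] v=[-3.4690]
Step 37: x=[5.2160] v=[-3.3122]
Step 38: x=[5.0588] v=[-3.1432]
Step 39: x=[4.9107] v=[-2.9626]
Step 40: x=[4.7722] v=[-2.7710]
Step 41: x=[4.6437] v=[-2.5691]
Step 42: x=[4.5258] v=[-2.3577]
Step 43: x=[4.4189] v=[-2.1376]
Step 44: x=[4.3234] v=[-1.9096]
Step 45: x=[4.2397] v=[-1.6745]
Step 46: x=[4.1680] v=[-1.4332]
Step 47: x=[4.1087] v=[-1.1866]
Step 48: x=[4.0619] v=[-0.9356]
Step 49: x=[4.0278] v=[-0.6812]
Step 50: x=[4.0066] v=[-0.4243]
Step 51: x=[3.9983] v=[-0.1658]
Step 52: x=[4.0030] v=[0.0933]
First v>=0 after going negative at step 52, time=2.6000

Answer: 2.6000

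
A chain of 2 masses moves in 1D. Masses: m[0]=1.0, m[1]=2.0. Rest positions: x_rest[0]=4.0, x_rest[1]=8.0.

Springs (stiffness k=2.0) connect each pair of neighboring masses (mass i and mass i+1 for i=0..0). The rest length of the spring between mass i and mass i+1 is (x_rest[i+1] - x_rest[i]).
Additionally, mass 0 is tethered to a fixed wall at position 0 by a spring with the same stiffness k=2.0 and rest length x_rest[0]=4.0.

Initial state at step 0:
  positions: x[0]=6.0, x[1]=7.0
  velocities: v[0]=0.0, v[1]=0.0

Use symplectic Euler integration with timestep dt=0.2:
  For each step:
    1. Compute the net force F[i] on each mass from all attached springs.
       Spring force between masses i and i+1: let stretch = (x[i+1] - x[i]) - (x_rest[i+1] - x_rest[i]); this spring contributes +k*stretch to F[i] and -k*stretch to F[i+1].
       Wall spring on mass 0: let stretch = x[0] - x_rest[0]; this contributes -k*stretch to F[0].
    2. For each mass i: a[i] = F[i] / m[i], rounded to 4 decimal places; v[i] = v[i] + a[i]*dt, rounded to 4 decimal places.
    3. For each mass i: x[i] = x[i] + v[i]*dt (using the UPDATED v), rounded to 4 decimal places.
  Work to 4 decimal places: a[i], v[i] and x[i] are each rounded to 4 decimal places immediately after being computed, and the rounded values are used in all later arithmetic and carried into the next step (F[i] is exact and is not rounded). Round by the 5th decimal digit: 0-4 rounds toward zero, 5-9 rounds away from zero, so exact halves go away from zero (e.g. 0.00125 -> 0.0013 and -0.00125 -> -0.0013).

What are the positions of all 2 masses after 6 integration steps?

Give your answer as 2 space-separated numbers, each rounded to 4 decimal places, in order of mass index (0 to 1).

Step 0: x=[6.0000 7.0000] v=[0.0000 0.0000]
Step 1: x=[5.6000 7.1200] v=[-2.0000 0.6000]
Step 2: x=[4.8736 7.3392] v=[-3.6320 1.0960]
Step 3: x=[3.9546 7.6198] v=[-4.5952 1.4029]
Step 4: x=[3.0124 7.9138] v=[-4.7110 1.4699]
Step 5: x=[2.2213 8.1717] v=[-3.9554 1.2896]
Step 6: x=[1.7285 8.3516] v=[-2.4638 0.8995]

Answer: 1.7285 8.3516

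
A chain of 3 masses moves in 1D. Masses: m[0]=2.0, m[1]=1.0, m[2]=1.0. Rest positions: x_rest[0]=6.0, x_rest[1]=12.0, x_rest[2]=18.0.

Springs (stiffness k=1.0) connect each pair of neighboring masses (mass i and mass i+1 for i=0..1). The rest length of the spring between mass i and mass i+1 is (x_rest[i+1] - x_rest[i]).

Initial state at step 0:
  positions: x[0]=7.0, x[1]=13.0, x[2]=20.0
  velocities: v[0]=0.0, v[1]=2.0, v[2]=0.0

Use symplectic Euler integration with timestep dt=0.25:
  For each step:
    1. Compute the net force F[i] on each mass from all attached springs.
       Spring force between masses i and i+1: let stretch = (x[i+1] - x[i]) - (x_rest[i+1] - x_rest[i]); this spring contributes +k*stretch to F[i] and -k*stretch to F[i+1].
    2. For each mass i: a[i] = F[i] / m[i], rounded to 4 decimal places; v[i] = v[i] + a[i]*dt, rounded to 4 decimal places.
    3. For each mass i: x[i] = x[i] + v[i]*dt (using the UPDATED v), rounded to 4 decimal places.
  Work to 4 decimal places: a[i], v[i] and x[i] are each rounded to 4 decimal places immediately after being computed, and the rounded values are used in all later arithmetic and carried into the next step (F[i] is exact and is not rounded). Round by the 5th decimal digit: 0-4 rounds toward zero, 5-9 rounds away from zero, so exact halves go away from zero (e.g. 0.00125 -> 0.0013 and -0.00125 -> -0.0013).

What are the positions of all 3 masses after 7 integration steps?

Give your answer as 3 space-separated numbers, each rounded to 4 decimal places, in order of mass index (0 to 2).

Step 0: x=[7.0000 13.0000 20.0000] v=[0.0000 2.0000 0.0000]
Step 1: x=[7.0000 13.5625 19.9375] v=[0.0000 2.2500 -0.2500]
Step 2: x=[7.0176 14.1133 19.8516] v=[0.0703 2.2031 -0.3438]
Step 3: x=[7.0694 14.5793 19.7820] v=[0.2073 1.8638 -0.2784]
Step 4: x=[7.1684 14.9011 19.7622] v=[0.3961 1.2870 -0.0791]
Step 5: x=[7.3216 15.0434 19.8136] v=[0.6127 0.5691 0.2056]
Step 6: x=[7.5286 15.0012 19.9419] v=[0.8279 -0.1688 0.5131]
Step 7: x=[7.7816 14.8008 20.1364] v=[1.0120 -0.8018 0.7779]

Answer: 7.7816 14.8008 20.1364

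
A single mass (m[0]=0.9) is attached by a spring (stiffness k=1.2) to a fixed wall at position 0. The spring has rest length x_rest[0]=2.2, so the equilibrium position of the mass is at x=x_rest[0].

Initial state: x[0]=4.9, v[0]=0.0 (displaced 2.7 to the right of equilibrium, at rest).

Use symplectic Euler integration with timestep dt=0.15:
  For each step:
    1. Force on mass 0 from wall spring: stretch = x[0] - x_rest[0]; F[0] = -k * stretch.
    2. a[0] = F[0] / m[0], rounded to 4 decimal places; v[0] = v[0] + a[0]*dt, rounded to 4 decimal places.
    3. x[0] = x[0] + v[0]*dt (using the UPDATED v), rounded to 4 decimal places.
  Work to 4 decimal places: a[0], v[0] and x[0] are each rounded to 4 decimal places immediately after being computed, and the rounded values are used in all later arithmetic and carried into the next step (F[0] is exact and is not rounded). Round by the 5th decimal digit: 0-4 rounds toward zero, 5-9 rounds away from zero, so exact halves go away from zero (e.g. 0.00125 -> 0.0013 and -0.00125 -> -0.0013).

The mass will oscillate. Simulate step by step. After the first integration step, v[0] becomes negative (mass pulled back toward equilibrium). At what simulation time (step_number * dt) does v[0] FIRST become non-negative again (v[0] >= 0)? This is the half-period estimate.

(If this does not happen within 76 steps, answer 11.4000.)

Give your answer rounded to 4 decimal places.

Step 0: x=[4.9000] v=[0.0000]
Step 1: x=[4.8190] v=[-0.5400]
Step 2: x=[4.6594] v=[-1.0638]
Step 3: x=[4.4260] v=[-1.5557]
Step 4: x=[4.1259] v=[-2.0009]
Step 5: x=[3.7680] v=[-2.3861]
Step 6: x=[3.3630] v=[-2.6997]
Step 7: x=[2.9232] v=[-2.9323]
Step 8: x=[2.4617] v=[-3.0769]
Step 9: x=[1.9923] v=[-3.1292]
Step 10: x=[1.5291] v=[-3.0877]
Step 11: x=[1.0861] v=[-2.9535]
Step 12: x=[0.6765] v=[-2.7307]
Step 13: x=[0.3126] v=[-2.4260]
Step 14: x=[0.0053] v=[-2.0485]
Step 15: x=[-0.2361] v=[-1.6096]
Step 16: x=[-0.4045] v=[-1.1224]
Step 17: x=[-0.4947] v=[-0.6015]
Step 18: x=[-0.5041] v=[-0.0626]
Step 19: x=[-0.4324] v=[0.4782]
First v>=0 after going negative at step 19, time=2.8500

Answer: 2.8500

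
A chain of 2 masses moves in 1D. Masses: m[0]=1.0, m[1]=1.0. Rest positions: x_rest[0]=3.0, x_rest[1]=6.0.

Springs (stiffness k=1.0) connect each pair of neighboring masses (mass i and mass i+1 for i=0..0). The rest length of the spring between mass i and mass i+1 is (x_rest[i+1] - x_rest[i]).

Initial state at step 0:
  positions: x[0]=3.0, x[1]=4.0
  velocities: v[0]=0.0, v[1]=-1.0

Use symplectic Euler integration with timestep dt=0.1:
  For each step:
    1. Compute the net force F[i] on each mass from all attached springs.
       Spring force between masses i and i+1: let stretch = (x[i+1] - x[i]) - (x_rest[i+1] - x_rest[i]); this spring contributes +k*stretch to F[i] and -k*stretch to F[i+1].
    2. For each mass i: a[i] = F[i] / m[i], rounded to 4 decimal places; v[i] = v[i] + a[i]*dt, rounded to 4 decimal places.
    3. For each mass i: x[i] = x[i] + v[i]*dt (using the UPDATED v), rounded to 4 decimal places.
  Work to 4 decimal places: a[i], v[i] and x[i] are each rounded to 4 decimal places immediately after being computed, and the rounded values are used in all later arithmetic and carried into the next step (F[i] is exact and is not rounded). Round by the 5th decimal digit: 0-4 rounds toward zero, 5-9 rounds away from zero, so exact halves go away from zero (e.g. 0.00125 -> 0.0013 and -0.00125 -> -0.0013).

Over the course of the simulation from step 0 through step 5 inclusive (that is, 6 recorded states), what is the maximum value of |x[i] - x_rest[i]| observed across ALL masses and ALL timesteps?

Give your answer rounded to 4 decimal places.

Answer: 2.1960

Derivation:
Step 0: x=[3.0000 4.0000] v=[0.0000 -1.0000]
Step 1: x=[2.9800 3.9200] v=[-0.2000 -0.8000]
Step 2: x=[2.9394 3.8606] v=[-0.4060 -0.5940]
Step 3: x=[2.8780 3.8220] v=[-0.6139 -0.3861]
Step 4: x=[2.7961 3.8040] v=[-0.8195 -0.1805]
Step 5: x=[2.6942 3.8059] v=[-1.0187 0.0187]
Max displacement = 2.1960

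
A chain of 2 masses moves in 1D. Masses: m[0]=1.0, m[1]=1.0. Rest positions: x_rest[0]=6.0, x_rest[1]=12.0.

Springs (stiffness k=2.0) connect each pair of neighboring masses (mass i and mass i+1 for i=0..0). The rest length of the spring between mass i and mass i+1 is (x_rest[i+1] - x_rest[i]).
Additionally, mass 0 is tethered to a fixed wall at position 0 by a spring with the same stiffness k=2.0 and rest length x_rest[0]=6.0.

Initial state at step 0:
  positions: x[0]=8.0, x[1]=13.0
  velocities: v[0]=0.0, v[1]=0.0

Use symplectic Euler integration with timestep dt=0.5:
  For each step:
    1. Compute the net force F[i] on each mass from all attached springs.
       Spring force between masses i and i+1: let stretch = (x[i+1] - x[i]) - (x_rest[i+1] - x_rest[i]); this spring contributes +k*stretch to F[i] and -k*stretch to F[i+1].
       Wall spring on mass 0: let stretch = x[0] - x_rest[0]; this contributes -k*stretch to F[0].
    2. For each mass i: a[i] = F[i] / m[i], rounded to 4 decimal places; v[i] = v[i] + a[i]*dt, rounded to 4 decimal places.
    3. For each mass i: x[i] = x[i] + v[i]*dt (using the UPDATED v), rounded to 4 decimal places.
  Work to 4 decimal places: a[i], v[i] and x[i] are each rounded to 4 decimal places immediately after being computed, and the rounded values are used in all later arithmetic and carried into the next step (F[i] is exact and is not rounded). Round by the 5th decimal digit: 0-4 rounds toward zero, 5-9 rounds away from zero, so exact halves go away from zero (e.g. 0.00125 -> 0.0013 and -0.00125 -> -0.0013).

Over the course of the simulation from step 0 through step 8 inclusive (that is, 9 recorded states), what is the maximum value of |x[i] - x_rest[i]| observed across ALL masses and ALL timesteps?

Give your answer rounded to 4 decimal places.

Answer: 2.1797

Derivation:
Step 0: x=[8.0000 13.0000] v=[0.0000 0.0000]
Step 1: x=[6.5000 13.5000] v=[-3.0000 1.0000]
Step 2: x=[5.2500 13.5000] v=[-2.5000 0.0000]
Step 3: x=[5.5000 12.3750] v=[0.5000 -2.2500]
Step 4: x=[6.4375 10.8125] v=[1.8750 -3.1250]
Step 5: x=[6.3438 10.0625] v=[-0.1875 -1.5000]
Step 6: x=[4.9375 10.4532] v=[-2.8126 0.7813]
Step 7: x=[3.8203 11.0860] v=[-2.2344 1.2656]
Step 8: x=[4.4258 11.0860] v=[1.2110 -0.0001]
Max displacement = 2.1797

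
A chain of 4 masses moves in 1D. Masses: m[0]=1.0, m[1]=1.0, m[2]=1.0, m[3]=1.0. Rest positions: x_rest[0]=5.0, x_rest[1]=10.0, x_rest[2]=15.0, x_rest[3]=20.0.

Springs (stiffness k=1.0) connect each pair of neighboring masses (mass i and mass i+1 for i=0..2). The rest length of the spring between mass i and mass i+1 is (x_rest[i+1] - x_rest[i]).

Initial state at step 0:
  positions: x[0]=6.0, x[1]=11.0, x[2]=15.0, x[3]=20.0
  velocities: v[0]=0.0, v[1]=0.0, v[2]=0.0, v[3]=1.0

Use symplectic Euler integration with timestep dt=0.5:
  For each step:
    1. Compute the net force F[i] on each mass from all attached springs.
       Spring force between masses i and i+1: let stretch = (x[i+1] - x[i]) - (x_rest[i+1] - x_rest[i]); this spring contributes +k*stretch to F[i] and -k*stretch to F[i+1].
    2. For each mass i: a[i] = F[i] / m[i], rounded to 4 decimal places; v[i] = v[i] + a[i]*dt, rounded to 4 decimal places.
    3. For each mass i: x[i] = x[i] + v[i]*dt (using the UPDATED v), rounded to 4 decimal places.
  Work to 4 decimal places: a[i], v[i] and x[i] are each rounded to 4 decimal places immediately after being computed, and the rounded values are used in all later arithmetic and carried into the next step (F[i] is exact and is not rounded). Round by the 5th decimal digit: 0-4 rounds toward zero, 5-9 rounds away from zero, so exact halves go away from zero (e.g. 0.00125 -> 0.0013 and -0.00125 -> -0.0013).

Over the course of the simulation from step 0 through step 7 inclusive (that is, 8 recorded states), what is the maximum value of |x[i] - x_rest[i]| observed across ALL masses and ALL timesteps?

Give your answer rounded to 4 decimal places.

Answer: 2.1277

Derivation:
Step 0: x=[6.0000 11.0000 15.0000 20.0000] v=[0.0000 0.0000 0.0000 1.0000]
Step 1: x=[6.0000 10.7500 15.2500 20.5000] v=[0.0000 -0.5000 0.5000 1.0000]
Step 2: x=[5.9375 10.4375 15.6875 20.9375] v=[-0.1250 -0.6250 0.8750 0.8750]
Step 3: x=[5.7500 10.3125 16.1250 21.3125] v=[-0.3750 -0.2500 0.8750 0.7500]
Step 4: x=[5.4531 10.5000 16.4063 21.6407] v=[-0.5938 0.3750 0.5625 0.6563]
Step 5: x=[5.1679 10.9024 16.5196 21.9103] v=[-0.5704 0.8047 0.2266 0.5391]
Step 6: x=[5.0663 11.2755 16.5763 22.0822] v=[-0.2032 0.7461 0.1134 0.3438]
Step 7: x=[5.2670 11.4215 16.6843 22.1277] v=[0.4014 0.2919 0.2160 0.0909]
Max displacement = 2.1277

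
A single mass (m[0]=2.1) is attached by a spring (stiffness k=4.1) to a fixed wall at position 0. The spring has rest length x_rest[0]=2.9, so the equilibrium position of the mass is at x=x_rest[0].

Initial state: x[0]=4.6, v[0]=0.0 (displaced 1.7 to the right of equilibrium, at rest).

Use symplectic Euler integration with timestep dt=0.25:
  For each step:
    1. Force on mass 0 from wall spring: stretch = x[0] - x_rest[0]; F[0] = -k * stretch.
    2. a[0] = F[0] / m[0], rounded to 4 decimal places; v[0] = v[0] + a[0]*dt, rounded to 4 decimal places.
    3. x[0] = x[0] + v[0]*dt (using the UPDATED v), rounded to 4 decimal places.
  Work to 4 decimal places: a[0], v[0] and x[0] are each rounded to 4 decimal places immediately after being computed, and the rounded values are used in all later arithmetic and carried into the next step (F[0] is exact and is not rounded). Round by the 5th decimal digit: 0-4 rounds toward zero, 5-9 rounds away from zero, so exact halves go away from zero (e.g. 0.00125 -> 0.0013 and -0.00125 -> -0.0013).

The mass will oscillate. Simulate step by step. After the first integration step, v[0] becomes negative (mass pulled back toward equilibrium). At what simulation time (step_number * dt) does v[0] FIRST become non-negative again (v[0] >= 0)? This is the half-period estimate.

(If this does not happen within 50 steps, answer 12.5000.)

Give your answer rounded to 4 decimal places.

Answer: 2.2500

Derivation:
Step 0: x=[4.6000] v=[0.0000]
Step 1: x=[4.3926] v=[-0.8298]
Step 2: x=[4.0030] v=[-1.5583]
Step 3: x=[3.4788] v=[-2.0967]
Step 4: x=[2.8840] v=[-2.3792]
Step 5: x=[2.2912] v=[-2.3714]
Step 6: x=[1.7726] v=[-2.0743]
Step 7: x=[1.3916] v=[-1.5240]
Step 8: x=[1.1947] v=[-0.7878]
Step 9: x=[1.2059] v=[0.0446]
First v>=0 after going negative at step 9, time=2.2500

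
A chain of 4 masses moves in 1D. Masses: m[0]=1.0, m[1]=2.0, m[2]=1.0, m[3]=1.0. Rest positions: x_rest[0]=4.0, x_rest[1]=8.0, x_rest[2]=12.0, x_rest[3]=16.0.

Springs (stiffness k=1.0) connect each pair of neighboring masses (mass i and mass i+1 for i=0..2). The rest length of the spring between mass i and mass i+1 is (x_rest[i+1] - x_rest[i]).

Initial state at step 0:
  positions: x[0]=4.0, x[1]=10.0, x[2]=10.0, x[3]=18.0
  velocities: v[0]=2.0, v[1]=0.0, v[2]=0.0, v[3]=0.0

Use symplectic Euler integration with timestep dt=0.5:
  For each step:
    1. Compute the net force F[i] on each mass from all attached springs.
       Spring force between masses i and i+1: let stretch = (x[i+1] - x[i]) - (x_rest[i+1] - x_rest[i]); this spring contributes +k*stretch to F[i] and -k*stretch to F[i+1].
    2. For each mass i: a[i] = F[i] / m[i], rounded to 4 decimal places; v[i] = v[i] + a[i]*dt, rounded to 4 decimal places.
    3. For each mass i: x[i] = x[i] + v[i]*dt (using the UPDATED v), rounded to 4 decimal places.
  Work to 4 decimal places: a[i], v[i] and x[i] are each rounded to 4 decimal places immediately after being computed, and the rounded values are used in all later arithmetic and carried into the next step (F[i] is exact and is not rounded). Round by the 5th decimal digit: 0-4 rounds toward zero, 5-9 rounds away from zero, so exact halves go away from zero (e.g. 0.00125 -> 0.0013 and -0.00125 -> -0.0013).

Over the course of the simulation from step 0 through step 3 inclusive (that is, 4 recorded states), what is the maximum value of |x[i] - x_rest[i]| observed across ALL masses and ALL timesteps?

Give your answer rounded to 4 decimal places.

Answer: 3.8750

Derivation:
Step 0: x=[4.0000 10.0000 10.0000 18.0000] v=[2.0000 0.0000 0.0000 0.0000]
Step 1: x=[5.5000 9.2500 12.0000 17.0000] v=[3.0000 -1.5000 4.0000 -2.0000]
Step 2: x=[6.9375 8.3750 14.5625 15.7500] v=[2.8750 -1.7500 5.1250 -2.5000]
Step 3: x=[7.7344 8.0938 15.8750 15.2031] v=[1.5938 -0.5625 2.6250 -1.0938]
Max displacement = 3.8750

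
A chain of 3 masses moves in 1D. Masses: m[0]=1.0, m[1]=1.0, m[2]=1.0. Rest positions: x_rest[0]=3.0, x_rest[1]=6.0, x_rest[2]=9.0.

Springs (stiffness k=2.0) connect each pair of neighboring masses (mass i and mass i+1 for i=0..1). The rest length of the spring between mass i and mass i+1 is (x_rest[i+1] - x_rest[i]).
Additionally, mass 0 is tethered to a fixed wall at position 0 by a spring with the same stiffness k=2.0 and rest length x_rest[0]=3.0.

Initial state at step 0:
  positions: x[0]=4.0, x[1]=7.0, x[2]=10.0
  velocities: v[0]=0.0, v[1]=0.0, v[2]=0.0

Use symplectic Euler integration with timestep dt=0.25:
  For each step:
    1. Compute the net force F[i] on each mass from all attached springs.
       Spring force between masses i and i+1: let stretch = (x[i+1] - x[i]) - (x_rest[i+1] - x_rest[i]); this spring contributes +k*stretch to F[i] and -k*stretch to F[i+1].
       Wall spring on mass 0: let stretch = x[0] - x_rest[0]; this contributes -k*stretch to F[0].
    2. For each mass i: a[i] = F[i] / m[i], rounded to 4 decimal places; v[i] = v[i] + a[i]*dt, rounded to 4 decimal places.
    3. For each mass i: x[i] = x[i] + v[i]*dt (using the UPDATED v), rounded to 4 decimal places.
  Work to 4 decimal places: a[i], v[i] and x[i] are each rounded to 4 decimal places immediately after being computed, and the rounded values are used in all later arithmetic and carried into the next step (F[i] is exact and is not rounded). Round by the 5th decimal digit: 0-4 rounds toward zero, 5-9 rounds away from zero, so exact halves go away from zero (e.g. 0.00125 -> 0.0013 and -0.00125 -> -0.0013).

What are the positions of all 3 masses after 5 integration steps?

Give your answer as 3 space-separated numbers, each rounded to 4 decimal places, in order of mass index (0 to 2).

Step 0: x=[4.0000 7.0000 10.0000] v=[0.0000 0.0000 0.0000]
Step 1: x=[3.8750 7.0000 10.0000] v=[-0.5000 0.0000 0.0000]
Step 2: x=[3.6563 6.9844 10.0000] v=[-0.8750 -0.0625 0.0000]
Step 3: x=[3.3965 6.9297 9.9981] v=[-1.0391 -0.2188 -0.0078]
Step 4: x=[3.1538 6.8169 9.9876] v=[-0.9708 -0.4512 -0.0420]
Step 5: x=[2.9748 6.6426 9.9558] v=[-0.7162 -0.6974 -0.1274]

Answer: 2.9748 6.6426 9.9558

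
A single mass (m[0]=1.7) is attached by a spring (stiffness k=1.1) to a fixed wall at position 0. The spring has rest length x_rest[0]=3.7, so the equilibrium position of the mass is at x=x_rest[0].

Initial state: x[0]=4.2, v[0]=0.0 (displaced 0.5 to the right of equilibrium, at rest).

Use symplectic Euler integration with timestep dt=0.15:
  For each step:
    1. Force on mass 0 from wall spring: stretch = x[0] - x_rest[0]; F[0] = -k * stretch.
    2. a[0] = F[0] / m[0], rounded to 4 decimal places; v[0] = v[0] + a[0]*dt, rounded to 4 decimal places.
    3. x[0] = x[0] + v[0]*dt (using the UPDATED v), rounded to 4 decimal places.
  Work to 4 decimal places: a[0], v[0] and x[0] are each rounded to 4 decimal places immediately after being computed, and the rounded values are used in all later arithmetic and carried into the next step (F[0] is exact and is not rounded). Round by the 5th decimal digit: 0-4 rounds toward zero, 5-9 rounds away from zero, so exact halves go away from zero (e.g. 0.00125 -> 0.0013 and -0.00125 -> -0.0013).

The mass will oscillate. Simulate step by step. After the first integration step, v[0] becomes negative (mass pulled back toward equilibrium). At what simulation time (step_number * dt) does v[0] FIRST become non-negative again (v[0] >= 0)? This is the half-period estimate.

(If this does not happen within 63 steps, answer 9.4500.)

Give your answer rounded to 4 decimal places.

Answer: 4.0500

Derivation:
Step 0: x=[4.2000] v=[0.0000]
Step 1: x=[4.1927] v=[-0.0485]
Step 2: x=[4.1783] v=[-0.0963]
Step 3: x=[4.1569] v=[-0.1427]
Step 4: x=[4.1289] v=[-0.1870]
Step 5: x=[4.0946] v=[-0.2286]
Step 6: x=[4.0546] v=[-0.2669]
Step 7: x=[4.0094] v=[-0.3013]
Step 8: x=[3.9597] v=[-0.3313]
Step 9: x=[3.9062] v=[-0.3565]
Step 10: x=[3.8497] v=[-0.3765]
Step 11: x=[3.7911] v=[-0.3910]
Step 12: x=[3.7311] v=[-0.3998]
Step 13: x=[3.6707] v=[-0.4028]
Step 14: x=[3.6107] v=[-0.4000]
Step 15: x=[3.5520] v=[-0.3913]
Step 16: x=[3.4955] v=[-0.3769]
Step 17: x=[3.4419] v=[-0.3571]
Step 18: x=[3.3921] v=[-0.3321]
Step 19: x=[3.3468] v=[-0.3022]
Step 20: x=[3.3066] v=[-0.2679]
Step 21: x=[3.2721] v=[-0.2297]
Step 22: x=[3.2439] v=[-0.1882]
Step 23: x=[3.2223] v=[-0.1439]
Step 24: x=[3.2077] v=[-0.0975]
Step 25: x=[3.2002] v=[-0.0497]
Step 26: x=[3.2000] v=[-0.0012]
Step 27: x=[3.2071] v=[0.0473]
First v>=0 after going negative at step 27, time=4.0500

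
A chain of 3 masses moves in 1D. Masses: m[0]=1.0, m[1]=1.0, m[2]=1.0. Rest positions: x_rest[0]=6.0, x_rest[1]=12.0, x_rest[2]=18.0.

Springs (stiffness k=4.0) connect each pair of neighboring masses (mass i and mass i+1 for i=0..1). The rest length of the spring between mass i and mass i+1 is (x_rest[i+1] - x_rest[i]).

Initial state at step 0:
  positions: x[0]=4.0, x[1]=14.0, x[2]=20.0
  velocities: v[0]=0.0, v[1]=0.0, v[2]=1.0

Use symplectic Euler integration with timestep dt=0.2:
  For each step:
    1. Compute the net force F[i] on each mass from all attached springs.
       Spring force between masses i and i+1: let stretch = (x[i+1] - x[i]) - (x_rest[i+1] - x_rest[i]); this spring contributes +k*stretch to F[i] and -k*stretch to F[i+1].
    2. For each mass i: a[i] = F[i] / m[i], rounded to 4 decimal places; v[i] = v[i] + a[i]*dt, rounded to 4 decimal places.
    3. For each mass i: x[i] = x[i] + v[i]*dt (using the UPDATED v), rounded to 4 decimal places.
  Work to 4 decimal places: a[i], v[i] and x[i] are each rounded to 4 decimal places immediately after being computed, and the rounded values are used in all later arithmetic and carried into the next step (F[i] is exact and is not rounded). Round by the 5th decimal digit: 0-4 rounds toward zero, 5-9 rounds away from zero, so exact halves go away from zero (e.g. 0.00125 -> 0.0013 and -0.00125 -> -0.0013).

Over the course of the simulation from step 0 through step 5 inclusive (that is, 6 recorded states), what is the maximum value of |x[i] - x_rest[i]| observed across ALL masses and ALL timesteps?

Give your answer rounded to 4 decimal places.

Step 0: x=[4.0000 14.0000 20.0000] v=[0.0000 0.0000 1.0000]
Step 1: x=[4.6400 13.3600 20.2000] v=[3.2000 -3.2000 1.0000]
Step 2: x=[5.7152 12.4192 20.2656] v=[5.3760 -4.7040 0.3280]
Step 3: x=[6.9030 11.6612 20.0358] v=[5.9392 -3.7901 -1.1491]
Step 4: x=[7.8922 11.4818 19.4260] v=[4.9458 -0.8970 -3.0488]
Step 5: x=[8.4957 11.9991 18.5052] v=[3.0175 2.5867 -4.6042]
Max displacement = 2.4957

Answer: 2.4957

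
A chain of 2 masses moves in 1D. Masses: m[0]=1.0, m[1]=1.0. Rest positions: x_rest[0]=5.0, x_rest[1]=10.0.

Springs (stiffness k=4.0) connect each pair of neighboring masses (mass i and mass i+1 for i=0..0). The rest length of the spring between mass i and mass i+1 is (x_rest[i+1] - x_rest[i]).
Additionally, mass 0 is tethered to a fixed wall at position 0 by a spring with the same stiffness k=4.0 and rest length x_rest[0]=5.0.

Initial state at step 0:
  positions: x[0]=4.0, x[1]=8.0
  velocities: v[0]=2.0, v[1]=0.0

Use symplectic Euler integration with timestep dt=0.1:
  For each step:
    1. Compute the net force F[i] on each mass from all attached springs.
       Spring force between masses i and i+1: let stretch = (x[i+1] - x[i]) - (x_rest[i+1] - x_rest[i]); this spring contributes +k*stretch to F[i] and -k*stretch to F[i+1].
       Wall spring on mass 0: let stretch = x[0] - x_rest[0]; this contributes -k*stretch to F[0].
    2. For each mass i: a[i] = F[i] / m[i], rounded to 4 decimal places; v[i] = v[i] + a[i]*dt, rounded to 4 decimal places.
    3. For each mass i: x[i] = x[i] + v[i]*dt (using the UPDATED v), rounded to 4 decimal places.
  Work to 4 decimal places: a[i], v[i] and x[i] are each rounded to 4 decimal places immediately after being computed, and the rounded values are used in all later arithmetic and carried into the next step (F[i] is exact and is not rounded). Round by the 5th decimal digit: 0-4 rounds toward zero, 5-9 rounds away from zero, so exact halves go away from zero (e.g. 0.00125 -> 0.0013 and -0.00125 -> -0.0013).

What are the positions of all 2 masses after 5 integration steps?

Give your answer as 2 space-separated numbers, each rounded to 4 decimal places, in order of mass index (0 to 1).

Answer: 4.7631 8.6882

Derivation:
Step 0: x=[4.0000 8.0000] v=[2.0000 0.0000]
Step 1: x=[4.2000 8.0400] v=[2.0000 0.4000]
Step 2: x=[4.3856 8.1264] v=[1.8560 0.8640]
Step 3: x=[4.5454 8.2632] v=[1.5981 1.3677]
Step 4: x=[4.6721 8.4513] v=[1.2671 1.8806]
Step 5: x=[4.7631 8.6882] v=[0.9099 2.3689]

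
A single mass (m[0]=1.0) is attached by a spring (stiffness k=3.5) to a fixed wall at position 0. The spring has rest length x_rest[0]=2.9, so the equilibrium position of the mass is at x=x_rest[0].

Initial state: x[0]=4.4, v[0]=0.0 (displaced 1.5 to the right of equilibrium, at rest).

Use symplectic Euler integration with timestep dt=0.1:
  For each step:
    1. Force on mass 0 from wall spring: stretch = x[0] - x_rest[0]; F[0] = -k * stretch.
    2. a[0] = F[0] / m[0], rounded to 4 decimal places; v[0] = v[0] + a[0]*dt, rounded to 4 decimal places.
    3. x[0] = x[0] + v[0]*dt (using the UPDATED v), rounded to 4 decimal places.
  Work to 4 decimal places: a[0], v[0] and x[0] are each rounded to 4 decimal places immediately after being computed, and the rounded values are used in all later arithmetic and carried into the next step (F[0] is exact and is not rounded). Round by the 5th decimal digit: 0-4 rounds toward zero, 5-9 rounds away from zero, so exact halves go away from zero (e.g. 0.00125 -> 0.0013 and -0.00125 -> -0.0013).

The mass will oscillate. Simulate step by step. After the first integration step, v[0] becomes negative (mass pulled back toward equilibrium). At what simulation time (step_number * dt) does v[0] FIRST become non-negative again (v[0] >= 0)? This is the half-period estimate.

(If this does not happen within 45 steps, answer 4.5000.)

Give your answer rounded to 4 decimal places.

Step 0: x=[4.4000] v=[0.0000]
Step 1: x=[4.3475] v=[-0.5250]
Step 2: x=[4.2443] v=[-1.0316]
Step 3: x=[4.0941] v=[-1.5021]
Step 4: x=[3.9021] v=[-1.9200]
Step 5: x=[3.6750] v=[-2.2707]
Step 6: x=[3.4208] v=[-2.5420]
Step 7: x=[3.1484] v=[-2.7243]
Step 8: x=[2.8673] v=[-2.8112]
Step 9: x=[2.5873] v=[-2.7998]
Step 10: x=[2.3183] v=[-2.6904]
Step 11: x=[2.0696] v=[-2.4868]
Step 12: x=[1.8500] v=[-2.1962]
Step 13: x=[1.6671] v=[-1.8287]
Step 14: x=[1.5274] v=[-1.3972]
Step 15: x=[1.4357] v=[-0.9168]
Step 16: x=[1.3953] v=[-0.4043]
Step 17: x=[1.4075] v=[0.1224]
First v>=0 after going negative at step 17, time=1.7000

Answer: 1.7000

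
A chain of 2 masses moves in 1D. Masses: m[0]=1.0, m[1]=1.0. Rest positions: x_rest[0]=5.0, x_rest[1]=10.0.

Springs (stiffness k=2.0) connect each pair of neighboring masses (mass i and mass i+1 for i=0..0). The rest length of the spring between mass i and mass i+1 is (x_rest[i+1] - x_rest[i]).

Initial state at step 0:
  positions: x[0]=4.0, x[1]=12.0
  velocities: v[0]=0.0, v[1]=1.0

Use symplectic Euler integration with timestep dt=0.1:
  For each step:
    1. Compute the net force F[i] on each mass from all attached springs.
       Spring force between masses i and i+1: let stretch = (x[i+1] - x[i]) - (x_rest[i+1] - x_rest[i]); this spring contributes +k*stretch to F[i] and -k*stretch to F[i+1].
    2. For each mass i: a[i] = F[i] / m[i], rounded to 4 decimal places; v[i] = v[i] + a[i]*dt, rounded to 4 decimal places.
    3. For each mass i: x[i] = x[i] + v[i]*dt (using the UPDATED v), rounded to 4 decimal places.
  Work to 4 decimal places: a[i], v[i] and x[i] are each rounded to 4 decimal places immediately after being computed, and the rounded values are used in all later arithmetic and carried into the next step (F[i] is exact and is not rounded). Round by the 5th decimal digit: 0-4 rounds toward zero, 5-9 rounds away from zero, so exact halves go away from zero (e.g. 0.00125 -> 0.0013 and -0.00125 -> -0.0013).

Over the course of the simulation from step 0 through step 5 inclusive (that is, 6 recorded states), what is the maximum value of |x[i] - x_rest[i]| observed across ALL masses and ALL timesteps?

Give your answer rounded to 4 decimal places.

Answer: 2.0400

Derivation:
Step 0: x=[4.0000 12.0000] v=[0.0000 1.0000]
Step 1: x=[4.0600 12.0400] v=[0.6000 0.4000]
Step 2: x=[4.1796 12.0204] v=[1.1960 -0.1960]
Step 3: x=[4.3560 11.9440] v=[1.7642 -0.7642]
Step 4: x=[4.5842 11.8158] v=[2.2818 -1.2818]
Step 5: x=[4.8570 11.6430] v=[2.7281 -1.7281]
Max displacement = 2.0400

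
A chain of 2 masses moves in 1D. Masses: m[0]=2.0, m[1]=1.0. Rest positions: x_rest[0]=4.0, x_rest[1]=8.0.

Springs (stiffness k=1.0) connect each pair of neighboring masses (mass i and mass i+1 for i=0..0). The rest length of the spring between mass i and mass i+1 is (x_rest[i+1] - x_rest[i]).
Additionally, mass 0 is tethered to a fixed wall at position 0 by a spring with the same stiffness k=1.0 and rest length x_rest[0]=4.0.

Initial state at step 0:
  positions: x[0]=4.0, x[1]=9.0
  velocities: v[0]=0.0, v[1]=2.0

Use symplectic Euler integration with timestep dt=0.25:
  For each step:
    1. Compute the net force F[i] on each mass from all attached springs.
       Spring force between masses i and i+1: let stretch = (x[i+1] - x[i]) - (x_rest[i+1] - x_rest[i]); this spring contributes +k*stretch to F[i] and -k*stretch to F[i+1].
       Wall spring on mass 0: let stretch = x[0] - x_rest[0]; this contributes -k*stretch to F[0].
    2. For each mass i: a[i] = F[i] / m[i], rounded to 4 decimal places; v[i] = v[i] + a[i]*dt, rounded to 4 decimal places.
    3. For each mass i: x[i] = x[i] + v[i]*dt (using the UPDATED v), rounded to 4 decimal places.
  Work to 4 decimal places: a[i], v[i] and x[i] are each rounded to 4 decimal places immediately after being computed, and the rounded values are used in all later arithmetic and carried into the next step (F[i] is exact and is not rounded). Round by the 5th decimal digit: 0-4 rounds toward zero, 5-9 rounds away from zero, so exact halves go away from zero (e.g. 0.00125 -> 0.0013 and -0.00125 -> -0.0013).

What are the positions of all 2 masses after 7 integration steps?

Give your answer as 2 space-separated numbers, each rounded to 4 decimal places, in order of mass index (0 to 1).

Answer: 5.1188 9.9549

Derivation:
Step 0: x=[4.0000 9.0000] v=[0.0000 2.0000]
Step 1: x=[4.0313 9.4375] v=[0.1250 1.7500]
Step 2: x=[4.1055 9.7871] v=[0.2969 1.3985]
Step 3: x=[4.2290 10.0316] v=[0.4939 0.9781]
Step 4: x=[4.4017 10.1635] v=[0.6906 0.5275]
Step 5: x=[4.6169 10.1853] v=[0.8606 0.0871]
Step 6: x=[4.8618 10.1091] v=[0.9796 -0.3050]
Step 7: x=[5.1188 9.9549] v=[1.0278 -0.6168]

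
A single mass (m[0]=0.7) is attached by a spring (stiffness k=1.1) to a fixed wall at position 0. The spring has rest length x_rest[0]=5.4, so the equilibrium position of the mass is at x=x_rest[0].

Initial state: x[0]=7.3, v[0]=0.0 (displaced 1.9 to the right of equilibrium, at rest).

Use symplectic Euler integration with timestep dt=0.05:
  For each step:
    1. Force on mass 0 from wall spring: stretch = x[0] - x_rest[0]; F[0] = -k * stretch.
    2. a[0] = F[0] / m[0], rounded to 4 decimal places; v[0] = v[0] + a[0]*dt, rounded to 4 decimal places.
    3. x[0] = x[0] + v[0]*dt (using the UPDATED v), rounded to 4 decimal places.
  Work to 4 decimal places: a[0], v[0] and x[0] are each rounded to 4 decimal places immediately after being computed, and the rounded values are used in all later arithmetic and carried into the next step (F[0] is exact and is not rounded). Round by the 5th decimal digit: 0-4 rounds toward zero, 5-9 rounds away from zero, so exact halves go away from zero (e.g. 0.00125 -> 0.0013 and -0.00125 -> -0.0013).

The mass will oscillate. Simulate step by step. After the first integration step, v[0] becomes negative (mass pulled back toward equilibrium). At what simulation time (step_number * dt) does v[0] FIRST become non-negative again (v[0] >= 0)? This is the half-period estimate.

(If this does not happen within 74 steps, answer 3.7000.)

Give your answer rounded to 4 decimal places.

Answer: 2.5500

Derivation:
Step 0: x=[7.3000] v=[0.0000]
Step 1: x=[7.2925] v=[-0.1493]
Step 2: x=[7.2776] v=[-0.2980]
Step 3: x=[7.2553] v=[-0.4455]
Step 4: x=[7.2257] v=[-0.5913]
Step 5: x=[7.1890] v=[-0.7348]
Step 6: x=[7.1452] v=[-0.8754]
Step 7: x=[7.0946] v=[-1.0125]
Step 8: x=[7.0373] v=[-1.1456]
Step 9: x=[6.9736] v=[-1.2742]
Step 10: x=[6.9037] v=[-1.3978]
Step 11: x=[6.8279] v=[-1.5160]
Step 12: x=[6.7465] v=[-1.6282]
Step 13: x=[6.6598] v=[-1.7340]
Step 14: x=[6.5682] v=[-1.8330]
Step 15: x=[6.4720] v=[-1.9248]
Step 16: x=[6.3716] v=[-2.0090]
Step 17: x=[6.2673] v=[-2.0853]
Step 18: x=[6.1596] v=[-2.1534]
Step 19: x=[6.0489] v=[-2.2131]
Step 20: x=[5.9357] v=[-2.2641]
Step 21: x=[5.8204] v=[-2.3062]
Step 22: x=[5.7034] v=[-2.3392]
Step 23: x=[5.5853] v=[-2.3630]
Step 24: x=[5.4664] v=[-2.3776]
Step 25: x=[5.3473] v=[-2.3828]
Step 26: x=[5.2284] v=[-2.3787]
Step 27: x=[5.1101] v=[-2.3652]
Step 28: x=[4.9930] v=[-2.3424]
Step 29: x=[4.8775] v=[-2.3104]
Step 30: x=[4.7640] v=[-2.2693]
Step 31: x=[4.6530] v=[-2.2193]
Step 32: x=[4.5450] v=[-2.1606]
Step 33: x=[4.4403] v=[-2.0934]
Step 34: x=[4.3394] v=[-2.0180]
Step 35: x=[4.2427] v=[-1.9347]
Step 36: x=[4.1505] v=[-1.8438]
Step 37: x=[4.0632] v=[-1.7456]
Step 38: x=[3.9812] v=[-1.6406]
Step 39: x=[3.9047] v=[-1.5291]
Step 40: x=[3.8341] v=[-1.4116]
Step 41: x=[3.7697] v=[-1.2886]
Step 42: x=[3.7117] v=[-1.1605]
Step 43: x=[3.6603] v=[-1.0279]
Step 44: x=[3.6157] v=[-0.8912]
Step 45: x=[3.5782] v=[-0.7510]
Step 46: x=[3.5478] v=[-0.6079]
Step 47: x=[3.5247] v=[-0.4624]
Step 48: x=[3.5089] v=[-0.3151]
Step 49: x=[3.5006] v=[-0.1665]
Step 50: x=[3.4997] v=[-0.0173]
Step 51: x=[3.5063] v=[0.1320]
First v>=0 after going negative at step 51, time=2.5500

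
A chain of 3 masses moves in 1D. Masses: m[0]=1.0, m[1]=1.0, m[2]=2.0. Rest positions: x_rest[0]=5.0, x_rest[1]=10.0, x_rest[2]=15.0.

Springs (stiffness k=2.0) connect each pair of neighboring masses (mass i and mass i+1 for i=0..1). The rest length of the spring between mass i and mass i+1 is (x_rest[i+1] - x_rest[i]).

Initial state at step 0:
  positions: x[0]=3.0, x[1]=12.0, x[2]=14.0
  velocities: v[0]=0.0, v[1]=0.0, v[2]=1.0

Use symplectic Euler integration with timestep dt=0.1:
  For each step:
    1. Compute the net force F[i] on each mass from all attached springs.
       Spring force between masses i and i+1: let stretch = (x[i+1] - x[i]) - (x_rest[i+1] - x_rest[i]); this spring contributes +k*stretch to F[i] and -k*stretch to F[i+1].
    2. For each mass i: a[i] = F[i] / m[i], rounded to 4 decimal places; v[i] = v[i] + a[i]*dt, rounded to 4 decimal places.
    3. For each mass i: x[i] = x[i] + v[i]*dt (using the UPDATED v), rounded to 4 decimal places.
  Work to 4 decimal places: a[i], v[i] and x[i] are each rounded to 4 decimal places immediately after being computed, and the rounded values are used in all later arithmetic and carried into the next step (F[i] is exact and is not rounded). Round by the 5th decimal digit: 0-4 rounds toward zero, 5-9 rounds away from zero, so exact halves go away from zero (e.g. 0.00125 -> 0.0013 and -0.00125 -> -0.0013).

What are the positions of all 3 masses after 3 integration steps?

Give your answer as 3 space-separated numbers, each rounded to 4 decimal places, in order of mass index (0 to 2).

Step 0: x=[3.0000 12.0000 14.0000] v=[0.0000 0.0000 1.0000]
Step 1: x=[3.0800 11.8600 14.1300] v=[0.8000 -1.4000 1.3000]
Step 2: x=[3.2356 11.5898 14.2873] v=[1.5560 -2.7020 1.5730]
Step 3: x=[3.4583 11.2065 14.4676] v=[2.2268 -3.8333 1.8033]

Answer: 3.4583 11.2065 14.4676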